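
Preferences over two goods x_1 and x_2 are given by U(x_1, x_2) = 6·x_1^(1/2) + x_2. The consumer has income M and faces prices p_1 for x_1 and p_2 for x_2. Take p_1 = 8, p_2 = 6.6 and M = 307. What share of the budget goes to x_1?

Solve: √x_1 = 3·p_2/p_1, so x_1*(p_1,p_2) = (3·p_2/p_1)², and x_2* = (M − p_1·x_1*)/p_2.
Plugging in: x_1* = (3·6.6/8)² = 6.1256, x_2* = 39.0902.
Expenditure on x_1: 8·6.1256 = 49.005; share = 0.1596.

share on x_1 = 0.1596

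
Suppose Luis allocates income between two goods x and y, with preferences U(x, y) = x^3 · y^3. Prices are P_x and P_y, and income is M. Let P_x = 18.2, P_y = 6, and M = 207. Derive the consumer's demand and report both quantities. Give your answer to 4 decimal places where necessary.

Tangency: MRS = y/x = P_x/P_y.
So 3·P_y·y = 3·P_x·x; combined with the budget, a share 0.5 of income goes to x.
Demand: x*(P_x,P_y,M) = 0.5·M/P_x and y* = 0.5·M/P_y.
At P_x=18.2, P_y=6, M=207: x* = 0.5·207/18.2 = 5.6868, y* = 17.25.

x* = 5.6868, y* = 17.25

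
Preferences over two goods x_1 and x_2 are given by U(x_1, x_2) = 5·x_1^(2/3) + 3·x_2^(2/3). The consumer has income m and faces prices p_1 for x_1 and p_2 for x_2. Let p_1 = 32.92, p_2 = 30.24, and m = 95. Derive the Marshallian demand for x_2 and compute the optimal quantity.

From the CES first-order condition, (5/3)·(x_2/x_1)^(1/3) = p_1/p_2.
Solve for the ratio: x_2/x_1 = [(3/5)·p_1/p_2]^(3).
With the ratio pinned down, the budget gives x_1* = m/(p_1 + p_2·(x_2/x_1)) and x_2* = (x_2/x_1)·x_1*.
Numerically x_2/x_1 = 0.278668, so x_1* = 95/(32.92 + 30.24·0.278668) = 2.2976 and x_2* = 0.278668·2.2976 = 0.6403.

x_2* = 0.6403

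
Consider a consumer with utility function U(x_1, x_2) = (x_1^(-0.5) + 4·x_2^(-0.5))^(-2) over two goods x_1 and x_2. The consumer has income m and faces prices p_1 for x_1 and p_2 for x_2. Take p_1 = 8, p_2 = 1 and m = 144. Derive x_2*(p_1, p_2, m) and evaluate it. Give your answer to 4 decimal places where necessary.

x_2* = 80.281

Numerically x_2/x_1 = 10.079368, so x_1* = 144/(8 + 1·10.079368) = 7.9649 and x_2* = 10.079368·7.9649 = 80.281.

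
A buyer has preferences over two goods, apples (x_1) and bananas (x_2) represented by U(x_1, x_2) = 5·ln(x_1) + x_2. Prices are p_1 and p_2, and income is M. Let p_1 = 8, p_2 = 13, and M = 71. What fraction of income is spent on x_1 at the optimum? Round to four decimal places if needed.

So x_1*(p_1,p_2) = 5·p_2/p_1, independent of income; and x_2* = (M − 5·p_2)/p_2.
At the given prices: x_1* = 5·13/8 = 8.125, and x_2* = 0.4615.
Expenditure on x_1: 8·8.125 = 65; share = 0.9155.

share on x_1 = 0.9155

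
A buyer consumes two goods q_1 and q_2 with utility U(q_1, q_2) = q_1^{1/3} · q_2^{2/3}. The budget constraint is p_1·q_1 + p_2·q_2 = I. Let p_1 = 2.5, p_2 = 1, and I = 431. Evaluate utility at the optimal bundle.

V = 168.0336

The MRS is (1/2)·q_2/q_1. Set MRS = p_1/p_2.
Rearranging, p_2·q_2 = 2·p_1·q_1. Substituting into the budget gives p_1·q_1·(1 + 2) = I.
Demand: q_1*(p_1,p_2,I) = 1/3·I/p_1 and q_2* = 2/3·I/p_2.
At p_1=2.5, p_2=1, I=431: q_1* = 1/3·431/2.5 = 57.4667, q_2* = 287.3333.
Utility at the optimum: U(57.4667, 287.3333) = 168.0336.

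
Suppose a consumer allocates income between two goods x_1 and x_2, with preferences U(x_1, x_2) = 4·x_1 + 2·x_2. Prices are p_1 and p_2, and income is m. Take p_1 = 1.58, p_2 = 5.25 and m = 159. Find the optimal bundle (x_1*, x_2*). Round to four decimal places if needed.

x_1* = 100.6329, x_2* = 0

Linear utility — the consumer picks whichever good has higher MU/price: 4/1.58 = 2.5316 vs 2/5.25 = 0.381.
x_1 gives more utility per dollar, so spend all income on x_1: x_1* = m/p_1, x_2* = 0.
Numerically: x_1* = 100.6329, x_2* = 0.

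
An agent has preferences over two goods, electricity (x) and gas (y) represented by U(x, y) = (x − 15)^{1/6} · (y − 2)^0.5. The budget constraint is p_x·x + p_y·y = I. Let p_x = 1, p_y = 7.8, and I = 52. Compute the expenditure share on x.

share on x = 0.3913

Let x' = x−15, y' = y−2. MRS = (1/3)·y'/x' = p_x/p_y.
Substituting into the budget: x* = 15 + 0.25·(I − 15·p_x − 2·p_y)/p_x, and y* = 2 + 0.75·(…)/p_y.
Discretionary income = 52 − 15·1 − 2·7.8 = 21.4; x* = 15 + 0.25·21.4/1 = 20.35; y* = 2 + 0.75·21.4/7.8 = 4.0577.
Expenditure on x: 1·20.35 = 20.35; share = 0.3913.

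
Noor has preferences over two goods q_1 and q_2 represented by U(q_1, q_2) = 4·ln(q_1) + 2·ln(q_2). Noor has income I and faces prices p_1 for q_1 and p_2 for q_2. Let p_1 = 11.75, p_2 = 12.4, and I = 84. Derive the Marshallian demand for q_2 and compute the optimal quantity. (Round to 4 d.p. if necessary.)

q_2* = 2.2581

Tangency: MRS = 2·q_2/q_1 = p_1/p_2.
Rearranging, p_2·q_2 = (1/2)·p_1·q_1. Substituting into the budget gives p_1·q_1·(1 + (1/2)) = I.
Demand: q_1*(p_1,p_2,I) = 2/3·I/p_1 and q_2* = 1/3·I/p_2.
At p_1=11.75, p_2=12.4, I=84: q_2* = 1/3·84/12.4 = 2.2581.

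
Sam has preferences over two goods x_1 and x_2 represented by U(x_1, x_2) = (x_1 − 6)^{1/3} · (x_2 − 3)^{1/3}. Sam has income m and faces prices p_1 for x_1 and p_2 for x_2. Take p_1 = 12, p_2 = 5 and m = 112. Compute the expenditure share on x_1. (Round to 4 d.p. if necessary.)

share on x_1 = 0.7545

After buying the subsistence bundle (6, 3), a share 0.5 of the remaining income goes to x_1: x_1* = 6 + 0.5·(m − 6p_1 − 3p_2)/p_1.
Discretionary income = 112 − 6·12 − 3·5 = 25; x_1* = 6 + 0.5·25/12 = 7.0417; x_2* = 3 + 0.5·25/5 = 5.5.
Expenditure on x_1: 12·7.0417 = 84.5; share = 0.7545.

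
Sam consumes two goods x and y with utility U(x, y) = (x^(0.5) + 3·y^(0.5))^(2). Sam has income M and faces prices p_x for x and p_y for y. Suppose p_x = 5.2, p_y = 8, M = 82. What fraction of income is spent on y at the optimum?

MU_x ∝ x^(-0.5), MU_y ∝ 3·y^(-0.5), so MRS = (1/3)·(y/x)^(0.5) = p_x/p_y.
Hence y/x = (3·p_x/p_y)^(1/(0.5)), i.e. raised to the 2 power.
With the ratio pinned down, the budget gives x* = M/(p_x + p_y·(y/x)) and y* = (y/x)·x*.
Numerically y/x = 3.8025, so x* = 82/(5.2 + 8·3.8025) = 2.3021 and y* = 3.8025·2.3021 = 8.7536.
Expenditure on y: 8·8.7536 = 70.0292; share = 0.854.

share on y = 0.854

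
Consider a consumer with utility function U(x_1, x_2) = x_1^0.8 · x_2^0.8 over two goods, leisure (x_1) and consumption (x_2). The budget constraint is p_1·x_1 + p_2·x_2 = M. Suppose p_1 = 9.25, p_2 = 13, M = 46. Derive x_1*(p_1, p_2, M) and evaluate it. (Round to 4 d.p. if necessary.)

x_1* = 2.4865

MU_x_1/MU_x_2 = (0.8·x_2)/(0.8·x_1); tangency sets this equal to p_1/p_2.
So 0.8·p_2·x_2 = 0.8·p_1·x_1; combined with the budget, a share 0.5 of income goes to x_1.
Demand: x_1*(p_1,p_2,M) = 0.5·M/p_1 and x_2* = 0.5·M/p_2.
At p_1=9.25, p_2=13, M=46: x_1* = 0.5·46/9.25 = 2.4865.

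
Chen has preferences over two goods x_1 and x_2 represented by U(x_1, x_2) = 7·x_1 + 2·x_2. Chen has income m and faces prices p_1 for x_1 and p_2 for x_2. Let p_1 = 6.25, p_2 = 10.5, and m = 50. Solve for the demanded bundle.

Linear utility — the consumer picks whichever good has higher MU/price: 7/6.25 = 1.12 vs 2/10.5 = 0.1905.
x_1 gives more utility per dollar, so spend all income on x_1: x_1* = m/p_1, x_2* = 0.
Numerically: x_1* = 8, x_2* = 0.

x_1* = 8, x_2* = 0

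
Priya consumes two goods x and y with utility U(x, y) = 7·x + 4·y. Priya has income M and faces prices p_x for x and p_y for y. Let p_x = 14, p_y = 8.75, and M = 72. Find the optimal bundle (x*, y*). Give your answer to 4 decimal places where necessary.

x* = 5.1429, y* = 0

Perfect substitutes: compare marginal utility per dollar. 7/p_x vs 4/p_y → 0.5 vs 0.4571.
x gives more utility per dollar, so spend all income on x: x* = M/p_x, y* = 0.
Numerically: x* = 5.1429, y* = 0.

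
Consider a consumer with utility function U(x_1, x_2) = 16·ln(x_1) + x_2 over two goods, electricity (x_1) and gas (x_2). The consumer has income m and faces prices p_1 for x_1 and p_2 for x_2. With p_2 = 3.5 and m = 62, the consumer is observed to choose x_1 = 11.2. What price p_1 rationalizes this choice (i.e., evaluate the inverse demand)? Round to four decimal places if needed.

MU_x_1 = 16/x_1, MU_x_2 = 1. Tangency: 16/x_1 = p_1/p_2.
So x_1*(p_1,p_2) = 16·p_2/p_1, independent of income; and x_2* = (m − 16·p_2)/p_2.
Set x_1* = 11.2 in the demand function and solve for p_1: p_1 = 5.

p_1 = 5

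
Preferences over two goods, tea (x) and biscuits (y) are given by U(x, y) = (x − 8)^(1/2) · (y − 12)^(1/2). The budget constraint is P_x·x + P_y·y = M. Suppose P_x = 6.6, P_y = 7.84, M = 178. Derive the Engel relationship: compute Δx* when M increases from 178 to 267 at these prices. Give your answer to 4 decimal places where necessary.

Δx* = 6.7424

Substituting into the budget: x* = 8 + 0.5·(M − 8·P_x − 12·P_y)/P_x, and y* = 12 + 0.5·(…)/P_y.
Discretionary income = 178 − 8·6.6 − 12·7.84 = 31.12; x* = 8 + 0.5·31.12/6.6 = 10.3576.
At M' = 267: x* = 17.1. Change: 17.1 − 10.3576 = 6.7424.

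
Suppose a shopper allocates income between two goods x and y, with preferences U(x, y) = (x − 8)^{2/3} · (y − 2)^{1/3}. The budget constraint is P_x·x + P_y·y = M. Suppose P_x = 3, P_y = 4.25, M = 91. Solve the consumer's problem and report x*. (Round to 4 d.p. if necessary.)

Let x' = x−8, y' = y−2. MRS = 2·y'/x' = P_x/P_y.
Substituting into the budget: x* = 8 + 2/3·(M − 8·P_x − 2·P_y)/P_x, and y* = 2 + 1/3·(…)/P_y.
Discretionary income = 91 − 8·3 − 2·4.25 = 58.5; x* = 8 + 2/3·58.5/3 = 21.

x* = 21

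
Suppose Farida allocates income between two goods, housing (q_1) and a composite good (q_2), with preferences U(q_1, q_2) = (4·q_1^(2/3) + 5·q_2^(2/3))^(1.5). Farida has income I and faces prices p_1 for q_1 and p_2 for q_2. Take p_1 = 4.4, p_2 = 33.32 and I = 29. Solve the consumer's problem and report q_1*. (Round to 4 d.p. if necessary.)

MU_q_1 ∝ 4·q_1^(-1/3), MU_q_2 ∝ 5·q_2^(-1/3), so MRS = (4/5)·(q_2/q_1)^(1/3) = p_1/p_2.
Solve for the ratio: q_2/q_1 = [(5/4)·p_1/p_2]^(3).
Substitute q_2 = (q_2/q_1)·q_1 into the budget: q_1* = I/(p_1 + p_2·(q_2/q_1)).
Numerically q_2/q_1 = 0.004498, so q_1* = 29/(4.4 + 33.32·0.004498) = 6.3738.

q_1* = 6.3738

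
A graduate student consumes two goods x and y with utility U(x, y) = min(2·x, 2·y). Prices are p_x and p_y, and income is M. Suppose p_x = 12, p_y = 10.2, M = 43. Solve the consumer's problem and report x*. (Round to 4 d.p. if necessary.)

With perfect complements, no substitution: consume in ratio x:y = 2:2.
Budget: p_x·x + p_y·x = M, so (2·p_x + 2·p_y)·x = 2·M.
Demand: x*(p_x,p_y,M) = 2·M/(2·p_x + 2·p_y), y* = 2·M/(2·p_x + 2·p_y).
Here 2·12 + 2·10.2 = 44.4, giving x* = 1.9369.

x* = 1.9369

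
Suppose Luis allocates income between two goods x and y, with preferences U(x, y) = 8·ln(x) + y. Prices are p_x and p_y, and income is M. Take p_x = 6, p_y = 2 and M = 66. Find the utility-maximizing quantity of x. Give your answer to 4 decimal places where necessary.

x* = 2.6667

MU_x = 8/x, MU_y = 1. Tangency: 8/x = p_x/p_y.
So x*(p_x,p_y) = 8·p_y/p_x, independent of income; and y* = (M − 8·p_y)/p_y.
At the given prices: x* = 8·2/6 = 2.6667.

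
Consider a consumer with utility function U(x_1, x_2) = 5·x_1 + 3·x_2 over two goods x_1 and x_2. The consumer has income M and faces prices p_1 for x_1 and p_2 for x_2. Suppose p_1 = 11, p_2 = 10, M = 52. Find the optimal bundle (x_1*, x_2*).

x_1* = 4.7273, x_2* = 0

Numerically: x_1* = 4.7273, x_2* = 0.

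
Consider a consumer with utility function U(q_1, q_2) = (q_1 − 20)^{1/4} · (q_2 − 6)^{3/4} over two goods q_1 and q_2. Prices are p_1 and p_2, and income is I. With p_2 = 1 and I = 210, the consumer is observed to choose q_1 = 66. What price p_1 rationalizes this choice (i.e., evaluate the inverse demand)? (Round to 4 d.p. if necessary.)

MRS = (1/3)·(q_2−6)/(q_1−20). Tangency with p_1/p_2 gives q_2−6 = 3·(p_1/p_2)·(q_1−20).
After buying the subsistence bundle (20, 6), a share 0.25 of the remaining income goes to q_1: q_1* = 20 + 0.25·(I − 20p_1 − 6p_2)/p_1.
Set q_1* = 66 in the demand function and solve for p_1: p_1 = 1.

p_1 = 1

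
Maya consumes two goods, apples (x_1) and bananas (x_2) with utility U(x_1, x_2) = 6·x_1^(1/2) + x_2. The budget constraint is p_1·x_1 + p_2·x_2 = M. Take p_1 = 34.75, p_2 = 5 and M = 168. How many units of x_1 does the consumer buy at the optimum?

Set MRS = p_1/p_2: 3·x_1^(−1/2) = p_1/p_2.
Thus x_1* = (3·p_2/p_1)² — independent of M — with the rest of income spent on x_2.
Plugging in: x_1* = (3·5/34.75)² = 0.1863.

x_1* = 0.1863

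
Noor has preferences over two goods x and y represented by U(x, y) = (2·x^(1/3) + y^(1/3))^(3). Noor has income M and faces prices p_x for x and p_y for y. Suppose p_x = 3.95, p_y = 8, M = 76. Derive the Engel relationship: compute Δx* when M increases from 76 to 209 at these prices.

Δx* = 26.9705

Numerically y/x = 0.122664, so x* = 76/(3.95 + 8·0.122664) = 15.4117.
At M' = 209: x* = 42.3823. Change: 42.3823 − 15.4117 = 26.9705.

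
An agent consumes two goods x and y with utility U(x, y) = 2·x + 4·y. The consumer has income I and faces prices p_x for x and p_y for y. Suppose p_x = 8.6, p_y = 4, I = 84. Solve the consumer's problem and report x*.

y gives more utility per dollar, so spend all income on y: y* = I/p_y, x* = 0.
Numerically: x* = 0, y* = 21.

x* = 0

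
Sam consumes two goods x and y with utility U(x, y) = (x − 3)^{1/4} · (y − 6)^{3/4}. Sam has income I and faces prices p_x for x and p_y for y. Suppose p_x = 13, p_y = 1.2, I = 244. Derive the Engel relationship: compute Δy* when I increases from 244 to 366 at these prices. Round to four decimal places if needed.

Δy* = 76.25

MRS = (1/3)·(y−6)/(x−3). Tangency with p_x/p_y gives y−6 = 3·(p_x/p_y)·(x−3).
Substituting into the budget: x* = 3 + 0.25·(I − 3·p_x − 6·p_y)/p_x, and y* = 6 + 0.75·(…)/p_y.
Discretionary income = 244 − 3·13 − 6·1.2 = 197.8; y* = 6 + 0.75·197.8/1.2 = 129.625.
At I' = 366: y* = 205.875. Change: 205.875 − 129.625 = 76.25.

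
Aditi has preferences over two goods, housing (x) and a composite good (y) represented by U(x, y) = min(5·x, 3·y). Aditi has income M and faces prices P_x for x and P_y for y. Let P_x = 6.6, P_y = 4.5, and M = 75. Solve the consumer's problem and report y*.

y* = 8.8652

With perfect complements, no substitution: consume in ratio x:y = 3:5.
Budget: P_x·x + P_y·(5/3)·x = M, so (3·P_x + 5·P_y)·x = 3·M.
Demand: x*(P_x,P_y,M) = 3·M/(3·P_x + 5·P_y), y* = 5·M/(3·P_x + 5·P_y).
Here 3·6.6 + 5·4.5 = 42.3, giving y* = 8.8652.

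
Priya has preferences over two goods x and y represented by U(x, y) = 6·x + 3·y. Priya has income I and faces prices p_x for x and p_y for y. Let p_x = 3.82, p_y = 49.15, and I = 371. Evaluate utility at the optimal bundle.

Numerically: x* = 97.1204, y* = 0.
Utility at the optimum: U(97.1204, 0) = 582.7225.

V = 582.7225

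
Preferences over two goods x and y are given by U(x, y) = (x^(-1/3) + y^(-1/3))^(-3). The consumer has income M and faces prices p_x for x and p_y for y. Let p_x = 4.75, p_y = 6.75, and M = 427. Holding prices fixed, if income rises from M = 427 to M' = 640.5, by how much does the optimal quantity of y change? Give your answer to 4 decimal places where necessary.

Δy* = 16.509

MRS = MU_x/MU_y = (y/x)^(4/3). Set equal to p_x/p_y.
Hence y/x = (p_x/p_y)^(1/(4/3)), i.e. raised to the 0.75 power.
With the ratio pinned down, the budget gives x* = M/(p_x + p_y·(y/x)) and y* = (y/x)·x*.
Numerically y/x = 0.76832, so x* = 427/(4.75 + 6.75·0.76832) = 42.9743 and y* = 0.76832·42.9743 = 33.0181.
At M' = 640.5: y* = 49.5271. Change: 49.5271 − 33.0181 = 16.509.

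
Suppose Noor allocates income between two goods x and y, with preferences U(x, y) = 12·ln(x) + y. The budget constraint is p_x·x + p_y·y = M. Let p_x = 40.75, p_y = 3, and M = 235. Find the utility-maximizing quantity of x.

MU_x = 12/x, MU_y = 1. Tangency: 12/x = p_x/p_y.
So x*(p_x,p_y) = 12·p_y/p_x, independent of income; and y* = (M − 12·p_y)/p_y.
At the given prices: x* = 12·3/40.75 = 0.8834.

x* = 0.8834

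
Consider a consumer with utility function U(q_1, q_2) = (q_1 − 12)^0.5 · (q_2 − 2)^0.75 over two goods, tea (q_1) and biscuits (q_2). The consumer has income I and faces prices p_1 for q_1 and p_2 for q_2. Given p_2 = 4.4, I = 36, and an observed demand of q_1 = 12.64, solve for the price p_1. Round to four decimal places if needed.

This is Cobb-Douglas in (q_1−12, q_2−2): tangency gives 0.5·p_2·(q_2−2) = 0.75·p_1·(q_1−12).
After buying the subsistence bundle (12, 2), a share 0.4 of the remaining income goes to q_1: q_1* = 12 + 0.4·(I − 12p_1 − 2p_2)/p_1.
Set q_1* = 12.64 in the demand function and solve for p_1: p_1 = 2.

p_1 = 2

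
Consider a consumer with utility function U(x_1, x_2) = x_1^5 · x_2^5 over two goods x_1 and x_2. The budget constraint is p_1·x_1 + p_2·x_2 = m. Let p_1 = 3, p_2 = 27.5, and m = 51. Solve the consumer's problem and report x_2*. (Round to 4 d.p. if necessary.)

x_2* = 0.9273

MU_x_1/MU_x_2 = (5·x_2)/(5·x_1); tangency sets this equal to p_1/p_2.
Rearranging, p_2·x_2 = p_1·x_1. Substituting into the budget gives p_1·x_1·(1 + 1) = m.
Demand: x_1*(p_1,p_2,m) = 0.5·m/p_1 and x_2* = 0.5·m/p_2.
At p_1=3, p_2=27.5, m=51: x_2* = 0.5·51/27.5 = 0.9273.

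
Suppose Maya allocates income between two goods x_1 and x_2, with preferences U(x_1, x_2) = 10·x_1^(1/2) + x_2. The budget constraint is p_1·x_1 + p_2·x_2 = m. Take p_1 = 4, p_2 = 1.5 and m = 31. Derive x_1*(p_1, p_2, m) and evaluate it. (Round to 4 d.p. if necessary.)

x_1* = 3.5156

MU_x_1 = 5/√x_1, MU_x_2 = 1. Tangency: 5/√x_1 = p_1/p_2.
Solve: √x_1 = 5·p_2/p_1, so x_1*(p_1,p_2) = (5·p_2/p_1)², and x_2* = (m − p_1·x_1*)/p_2.
Plugging in: x_1* = (5·1.5/4)² = 3.5156.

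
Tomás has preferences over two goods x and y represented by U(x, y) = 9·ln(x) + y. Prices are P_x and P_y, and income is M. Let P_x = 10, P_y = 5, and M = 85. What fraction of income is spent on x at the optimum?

MU_x = 9/x, MU_y = 1. Tangency: 9/x = P_x/P_y.
So x*(P_x,P_y) = 9·P_y/P_x, independent of income; and y* = (M − 9·P_y)/P_y.
At the given prices: x* = 9·5/10 = 4.5, and y* = 8.
Expenditure on x: 10·4.5 = 45; share = 0.5294.

share on x = 0.5294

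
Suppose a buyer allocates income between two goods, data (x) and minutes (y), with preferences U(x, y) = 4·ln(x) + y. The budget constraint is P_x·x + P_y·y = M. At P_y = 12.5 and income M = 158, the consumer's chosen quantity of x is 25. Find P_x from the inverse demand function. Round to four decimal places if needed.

Set MRS = P_x/P_y: (4/x)/1 = P_x/P_y.
So x*(P_x,P_y) = 4·P_y/P_x, independent of income; and y* = (M − 4·P_y)/P_y.
Set x* = 25 in the demand function and solve for P_x: P_x = 2.

P_x = 2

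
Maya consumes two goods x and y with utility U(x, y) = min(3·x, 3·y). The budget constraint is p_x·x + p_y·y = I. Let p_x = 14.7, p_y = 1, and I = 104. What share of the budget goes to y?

share on y = 0.0637

Here 3·14.7 + 3·1 = 47.1, giving x* = 6.6242 and y* = 6.6242.
Expenditure on y: 1·6.6242 = 6.6242; share = 0.0637.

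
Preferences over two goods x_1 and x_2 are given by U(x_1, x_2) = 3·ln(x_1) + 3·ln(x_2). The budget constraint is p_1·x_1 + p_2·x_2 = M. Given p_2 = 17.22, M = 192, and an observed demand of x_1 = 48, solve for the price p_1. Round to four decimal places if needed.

The MRS is x_2/x_1. Set MRS = p_1/p_2.
Rearranging, p_2·x_2 = p_1·x_1. Substituting into the budget gives p_1·x_1·(1 + 1) = M.
Demand: x_1*(p_1,p_2,M) = 0.5·M/p_1 and x_2* = 0.5·M/p_2.
Set x_1* = 48 in the demand function and solve for p_1: p_1 = 2.

p_1 = 2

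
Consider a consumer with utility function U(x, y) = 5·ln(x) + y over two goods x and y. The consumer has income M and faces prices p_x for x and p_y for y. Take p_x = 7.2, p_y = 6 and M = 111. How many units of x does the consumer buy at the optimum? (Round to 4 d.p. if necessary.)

MU_x = 5/x, MU_y = 1. Tangency: 5/x = p_x/p_y.
So x*(p_x,p_y) = 5·p_y/p_x, independent of income; and y* = (M − 5·p_y)/p_y.
At the given prices: x* = 5·6/7.2 = 4.1667.

x* = 4.1667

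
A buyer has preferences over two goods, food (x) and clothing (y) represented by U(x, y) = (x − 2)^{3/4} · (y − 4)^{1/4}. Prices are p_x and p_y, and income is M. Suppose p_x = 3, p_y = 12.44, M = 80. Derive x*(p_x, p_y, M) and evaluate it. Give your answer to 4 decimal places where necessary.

This is Cobb-Douglas in (x−2, y−4): tangency gives 0.75·p_y·(y−4) = 0.25·p_x·(x−2).
After buying the subsistence bundle (2, 4), a share 0.75 of the remaining income goes to x: x* = 2 + 0.75·(M − 2p_x − 4p_y)/p_x.
Discretionary income = 80 − 2·3 − 4·12.44 = 24.24; x* = 2 + 0.75·24.24/3 = 8.06.

x* = 8.06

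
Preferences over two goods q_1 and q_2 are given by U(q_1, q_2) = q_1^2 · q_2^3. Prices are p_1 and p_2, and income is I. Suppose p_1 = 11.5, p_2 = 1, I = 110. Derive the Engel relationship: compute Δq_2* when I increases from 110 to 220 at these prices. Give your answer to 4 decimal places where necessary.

MU_q_1/MU_q_2 = (2·q_2)/(3·q_1); tangency sets this equal to p_1/p_2.
Rearranging, p_2·q_2 = (3/2)·p_1·q_1. Substituting into the budget gives p_1·q_1·(1 + (3/2)) = I.
Demand: q_1*(p_1,p_2,I) = 0.4·I/p_1 and q_2* = 0.6·I/p_2.
At p_1=11.5, p_2=1, I=110: q_2* = 0.6·110/1 = 66.
At I' = 220: q_2* = 132. Change: 132 − 66 = 66.

Δq_2* = 66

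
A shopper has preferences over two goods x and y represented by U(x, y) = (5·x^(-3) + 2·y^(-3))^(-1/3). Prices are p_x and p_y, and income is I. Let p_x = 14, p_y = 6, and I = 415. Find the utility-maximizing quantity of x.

x* = 20.857

MU_x ∝ 5·x^(-4), MU_y ∝ 2·y^(-4), so MRS = (5/2)·(y/x)^(4) = p_x/p_y.
Solve for the ratio: y/x = [(2/5)·p_x/p_y]^(0.25).
With the ratio pinned down, the budget gives x* = I/(p_x + p_y·(y/x)) and y* = (y/x)·x*.
Numerically y/x = 0.9829, so x* = 415/(14 + 6·0.9829) = 20.857.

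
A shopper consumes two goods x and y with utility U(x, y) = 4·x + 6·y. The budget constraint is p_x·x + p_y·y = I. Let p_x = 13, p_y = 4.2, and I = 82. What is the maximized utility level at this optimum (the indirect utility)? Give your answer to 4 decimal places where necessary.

V = 117.1429

Perfect substitutes: compare marginal utility per dollar. 4/p_x vs 6/p_y → 0.3077 vs 1.4286.
y gives more utility per dollar, so spend all income on y: y* = I/p_y, x* = 0.
Numerically: x* = 0, y* = 19.5238.
Utility at the optimum: U(0, 19.5238) = 117.1429.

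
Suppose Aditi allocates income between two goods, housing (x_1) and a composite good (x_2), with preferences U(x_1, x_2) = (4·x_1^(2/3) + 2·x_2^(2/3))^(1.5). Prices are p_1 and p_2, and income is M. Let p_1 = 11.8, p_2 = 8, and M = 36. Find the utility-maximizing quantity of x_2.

x_2* = 0.9621

MRS = MU_x_1/MU_x_2 = 2·(x_2/x_1)^(1/3). Set equal to p_1/p_2.
Solve for the ratio: x_2/x_1 = [(1/2)·p_1/p_2]^(3).
Substitute x_2 = (x_2/x_1)·x_1 into the budget: x_1* = M/(p_1 + p_2·(x_2/x_1)).
Numerically x_2/x_1 = 0.401131, so x_1* = 36/(11.8 + 8·0.401131) = 2.3986 and x_2* = 0.401131·2.3986 = 0.9621.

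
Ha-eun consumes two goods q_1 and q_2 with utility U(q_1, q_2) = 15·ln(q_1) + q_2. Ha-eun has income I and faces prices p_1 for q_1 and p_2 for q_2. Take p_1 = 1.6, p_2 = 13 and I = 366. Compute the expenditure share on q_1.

share on q_1 = 0.5328

Set MRS = p_1/p_2: (15/q_1)/1 = p_1/p_2.
So q_1*(p_1,p_2) = 15·p_2/p_1, independent of income; and q_2* = (I − 15·p_2)/p_2.
At the given prices: q_1* = 15·13/1.6 = 121.875, and q_2* = 13.1538.
Expenditure on q_1: 1.6·121.875 = 195; share = 0.5328.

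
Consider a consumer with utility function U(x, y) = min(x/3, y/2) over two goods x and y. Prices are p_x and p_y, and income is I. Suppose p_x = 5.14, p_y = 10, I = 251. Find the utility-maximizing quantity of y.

With perfect complements, no substitution: consume in ratio x:y = 3:2.
Budget: p_x·x + p_y·(2/3)·x = I, so (3·p_x + 2·p_y)·x = 3·I.
Demand: x*(p_x,p_y,I) = 3·I/(3·p_x + 2·p_y), y* = 2·I/(3·p_x + 2·p_y).
Here 3·5.14 + 2·10 = 35.42, giving y* = 14.1728.

y* = 14.1728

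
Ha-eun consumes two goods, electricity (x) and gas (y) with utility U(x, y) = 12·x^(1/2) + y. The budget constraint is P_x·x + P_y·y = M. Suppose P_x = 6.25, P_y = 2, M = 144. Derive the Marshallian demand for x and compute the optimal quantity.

Thus x* = (6·P_y/P_x)² — independent of M — with the rest of income spent on y.
Plugging in: x* = (6·2/6.25)² = 3.6864.

x* = 3.6864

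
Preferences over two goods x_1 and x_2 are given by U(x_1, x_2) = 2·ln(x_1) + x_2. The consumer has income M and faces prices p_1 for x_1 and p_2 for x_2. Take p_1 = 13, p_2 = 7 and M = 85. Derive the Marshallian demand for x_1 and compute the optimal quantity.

Set MRS = p_1/p_2: (2/x_1)/1 = p_1/p_2.
So x_1*(p_1,p_2) = 2·p_2/p_1, independent of income; and x_2* = (M − 2·p_2)/p_2.
At the given prices: x_1* = 2·7/13 = 1.0769.

x_1* = 1.0769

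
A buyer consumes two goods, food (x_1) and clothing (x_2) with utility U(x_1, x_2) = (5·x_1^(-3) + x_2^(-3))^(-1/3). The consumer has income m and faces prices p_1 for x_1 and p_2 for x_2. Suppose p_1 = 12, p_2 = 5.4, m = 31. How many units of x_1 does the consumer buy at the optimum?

With the ratio pinned down, the budget gives x_1* = m/(p_1 + p_2·(x_2/x_1)) and x_2* = (x_2/x_1)·x_1*.
Numerically x_2/x_1 = 0.816497, so x_1* = 31/(12 + 5.4·0.816497) = 1.8892.

x_1* = 1.8892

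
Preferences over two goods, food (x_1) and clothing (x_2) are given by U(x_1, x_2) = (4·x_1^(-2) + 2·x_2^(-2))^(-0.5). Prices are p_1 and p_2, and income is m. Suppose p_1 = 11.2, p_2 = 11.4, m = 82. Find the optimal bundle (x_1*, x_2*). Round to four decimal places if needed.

From the CES first-order condition, 2·(x_2/x_1)^(3) = p_1/p_2.
Solve for the ratio: x_2/x_1 = [(1/2)·p_1/p_2]^(1/3).
With the ratio pinned down, the budget gives x_1* = m/(p_1 + p_2·(x_2/x_1)) and x_2* = (x_2/x_1)·x_1*.
Numerically x_2/x_1 = 0.789032, so x_1* = 82/(11.2 + 11.4·0.789032) = 4.0604 and x_2* = 0.789032·4.0604 = 3.2038.

x_1* = 4.0604, x_2* = 3.2038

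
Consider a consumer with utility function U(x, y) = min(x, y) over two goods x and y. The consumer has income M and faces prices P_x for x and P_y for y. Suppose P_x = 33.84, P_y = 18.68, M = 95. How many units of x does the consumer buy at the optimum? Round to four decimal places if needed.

Demand: x*(P_x,P_y,M) = M/(P_x + P_y), y* = M/(P_x + P_y).
Here 33.84 + 18.68 = 52.52, giving x* = 1.8088.

x* = 1.8088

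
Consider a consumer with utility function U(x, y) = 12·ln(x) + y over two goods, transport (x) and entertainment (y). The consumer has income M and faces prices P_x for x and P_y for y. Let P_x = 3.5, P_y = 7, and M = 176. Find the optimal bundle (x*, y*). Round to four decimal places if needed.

x* = 24, y* = 13.1429

MU_x = 12/x, MU_y = 1. Tangency: 12/x = P_x/P_y.
So x*(P_x,P_y) = 12·P_y/P_x, independent of income; and y* = (M − 12·P_y)/P_y.
At the given prices: x* = 12·7/3.5 = 24, and y* = 13.1429.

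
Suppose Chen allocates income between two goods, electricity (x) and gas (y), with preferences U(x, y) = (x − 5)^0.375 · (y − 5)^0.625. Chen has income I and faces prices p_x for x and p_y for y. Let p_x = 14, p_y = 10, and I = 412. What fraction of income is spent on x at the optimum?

share on x = 0.4357

This is Cobb-Douglas in (x−5, y−5): tangency gives 0.375·p_y·(y−5) = 0.625·p_x·(x−5).
Substituting into the budget: x* = 5 + 0.375·(I − 5·p_x − 5·p_y)/p_x, and y* = 5 + 0.625·(…)/p_y.
Discretionary income = 412 − 5·14 − 5·10 = 292; x* = 5 + 0.375·292/14 = 12.8214; y* = 5 + 0.625·292/10 = 23.25.
Expenditure on x: 14·12.8214 = 179.5; share = 0.4357.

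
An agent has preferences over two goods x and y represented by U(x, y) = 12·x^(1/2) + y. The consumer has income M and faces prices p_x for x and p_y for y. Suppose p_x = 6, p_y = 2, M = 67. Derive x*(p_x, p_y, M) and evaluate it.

x* = 4

MU_x = 6/√x, MU_y = 1. Tangency: 6/√x = p_x/p_y.
Thus x* = (6·p_y/p_x)² — independent of M — with the rest of income spent on y.
Plugging in: x* = (6·2/6)² = 4.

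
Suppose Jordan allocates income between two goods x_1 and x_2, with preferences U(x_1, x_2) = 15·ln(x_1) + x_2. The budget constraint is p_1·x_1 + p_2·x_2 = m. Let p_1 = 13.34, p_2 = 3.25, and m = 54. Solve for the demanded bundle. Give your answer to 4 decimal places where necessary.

x_1* = 3.6544, x_2* = 1.6154

So x_1*(p_1,p_2) = 15·p_2/p_1, independent of income; and x_2* = (m − 15·p_2)/p_2.
At the given prices: x_1* = 15·3.25/13.34 = 3.6544, and x_2* = 1.6154.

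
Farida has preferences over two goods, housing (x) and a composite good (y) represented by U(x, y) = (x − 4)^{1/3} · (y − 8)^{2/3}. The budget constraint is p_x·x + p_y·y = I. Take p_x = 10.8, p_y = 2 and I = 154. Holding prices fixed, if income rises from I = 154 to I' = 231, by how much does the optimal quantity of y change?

MRS = (1/2)·(y−8)/(x−4). Tangency with p_x/p_y gives y−8 = 2·(p_x/p_y)·(x−4).
Substituting into the budget: x* = 4 + 1/3·(I − 4·p_x − 8·p_y)/p_x, and y* = 8 + 2/3·(…)/p_y.
Discretionary income = 154 − 4·10.8 − 8·2 = 94.8; y* = 8 + 2/3·94.8/2 = 39.6.
At I' = 231: y* = 65.2667. Change: 65.2667 − 39.6 = 25.6667.

Δy* = 25.6667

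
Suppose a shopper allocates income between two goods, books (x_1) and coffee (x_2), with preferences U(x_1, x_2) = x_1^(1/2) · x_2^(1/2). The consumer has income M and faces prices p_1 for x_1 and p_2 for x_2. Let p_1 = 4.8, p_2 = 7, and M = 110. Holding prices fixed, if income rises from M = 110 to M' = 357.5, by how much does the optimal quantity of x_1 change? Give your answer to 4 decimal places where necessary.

The MRS is x_2/x_1. Set MRS = p_1/p_2.
Rearranging, p_2·x_2 = p_1·x_1. Substituting into the budget gives p_1·x_1·(1 + 1) = M.
Demand: x_1*(p_1,p_2,M) = 0.5·M/p_1 and x_2* = 0.5·M/p_2.
At p_1=4.8, p_2=7, M=110: x_1* = 0.5·110/4.8 = 11.4583.
At M' = 357.5: x_1* = 37.2396. Change: 37.2396 − 11.4583 = 25.7812.

Δx_1* = 25.7812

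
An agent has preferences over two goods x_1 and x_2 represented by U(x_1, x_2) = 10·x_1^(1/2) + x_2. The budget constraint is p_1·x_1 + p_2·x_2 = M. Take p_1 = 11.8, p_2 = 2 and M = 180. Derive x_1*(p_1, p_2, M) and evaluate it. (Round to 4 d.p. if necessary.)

Solve: √x_1 = 5·p_2/p_1, so x_1*(p_1,p_2) = (5·p_2/p_1)², and x_2* = (M − p_1·x_1*)/p_2.
Plugging in: x_1* = (5·2/11.8)² = 0.7182.

x_1* = 0.7182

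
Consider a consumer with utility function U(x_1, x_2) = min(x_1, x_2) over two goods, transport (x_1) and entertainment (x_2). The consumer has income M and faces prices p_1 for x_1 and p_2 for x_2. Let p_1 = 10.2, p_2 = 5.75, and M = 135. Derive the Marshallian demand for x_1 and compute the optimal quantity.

x_1* = 8.4639

Here 10.2 + 5.75 = 15.95, giving x_1* = 8.4639.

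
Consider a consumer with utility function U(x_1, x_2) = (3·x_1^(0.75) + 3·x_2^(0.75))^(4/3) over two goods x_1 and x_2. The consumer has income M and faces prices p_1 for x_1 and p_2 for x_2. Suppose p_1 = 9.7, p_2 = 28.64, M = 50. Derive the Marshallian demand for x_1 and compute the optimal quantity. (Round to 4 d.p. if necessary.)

MRS = MU_x_1/MU_x_2 = (x_2/x_1)^(0.25). Set equal to p_1/p_2.
Hence x_2/x_1 = (p_1/p_2)^(1/(0.25)), i.e. raised to the 4 power.
With the ratio pinned down, the budget gives x_1* = M/(p_1 + p_2·(x_2/x_1)) and x_2* = (x_2/x_1)·x_1*.
Numerically x_2/x_1 = 0.013158, so x_1* = 50/(9.7 + 28.64·0.013158) = 4.9619.

x_1* = 4.9619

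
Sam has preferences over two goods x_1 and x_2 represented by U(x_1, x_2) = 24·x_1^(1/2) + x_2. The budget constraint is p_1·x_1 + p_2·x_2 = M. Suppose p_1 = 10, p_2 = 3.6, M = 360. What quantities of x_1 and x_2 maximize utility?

x_1* = 18.6624, x_2* = 48.16

Utility is quasi-linear in x_2; the FOC for x_1 is 12/√x_1 = p_1/p_2.
Solve: √x_1 = 12·p_2/p_1, so x_1*(p_1,p_2) = (12·p_2/p_1)², and x_2* = (M − p_1·x_1*)/p_2.
Plugging in: x_1* = (12·3.6/10)² = 18.6624, x_2* = 48.16.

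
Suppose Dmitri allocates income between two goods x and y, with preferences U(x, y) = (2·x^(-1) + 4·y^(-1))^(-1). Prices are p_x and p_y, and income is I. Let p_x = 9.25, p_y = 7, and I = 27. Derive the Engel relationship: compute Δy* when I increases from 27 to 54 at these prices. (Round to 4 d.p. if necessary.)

Δy* = 2.1277

Substitute y = (y/x)·x into the budget: x* = I/(p_x + p_y·(y/x)).
Numerically y/x = 1.625687, so x* = 27/(9.25 + 7·1.625687) = 1.3088 and y* = 1.625687·1.3088 = 2.1277.
At I' = 54: y* = 4.2554. Change: 4.2554 − 2.1277 = 2.1277.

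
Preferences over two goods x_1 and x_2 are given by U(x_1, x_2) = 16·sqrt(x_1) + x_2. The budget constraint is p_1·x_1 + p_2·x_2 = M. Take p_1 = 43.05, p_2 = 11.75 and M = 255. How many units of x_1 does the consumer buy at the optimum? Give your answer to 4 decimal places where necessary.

x_1* = 4.7677

Set MRS = p_1/p_2: 8·x_1^(−1/2) = p_1/p_2.
Thus x_1* = (8·p_2/p_1)² — independent of M — with the rest of income spent on x_2.
Plugging in: x_1* = (8·11.75/43.05)² = 4.7677.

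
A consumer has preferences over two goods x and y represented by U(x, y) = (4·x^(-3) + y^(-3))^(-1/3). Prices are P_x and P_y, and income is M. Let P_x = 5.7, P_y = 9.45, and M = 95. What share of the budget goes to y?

share on y = 0.5081

MU_x ∝ 4·x^(-4), MU_y ∝ y^(-4), so MRS = 4·(y/x)^(4) = P_x/P_y.
Hence y/x = ((1/4)·P_x/P_y)^(1/(4)), i.e. raised to the 0.25 power.
Substitute y = (y/x)·x into the budget: x* = M/(P_x + P_y·(y/x)).
Numerically y/x = 0.623155, so x* = 95/(5.7 + 9.45·0.623155) = 8.1976 and y* = 0.623155·8.1976 = 5.1083.
Expenditure on y: 9.45·5.1083 = 48.2739; share = 0.5081.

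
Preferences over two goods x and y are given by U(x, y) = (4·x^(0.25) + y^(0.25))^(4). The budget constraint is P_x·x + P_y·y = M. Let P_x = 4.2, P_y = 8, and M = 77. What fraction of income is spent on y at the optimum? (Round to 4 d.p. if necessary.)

share on y = 0.1127

MRS = MU_x/MU_y = 4·(y/x)^(0.75). Set equal to P_x/P_y.
Solve for the ratio: y/x = [(1/4)·P_x/P_y]^(4/3).
With the ratio pinned down, the budget gives x* = M/(P_x + P_y·(y/x)) and y* = (y/x)·x*.
Numerically y/x = 0.066701, so x* = 77/(4.2 + 8·0.066701) = 16.2667 and y* = 0.066701·16.2667 = 1.085.
Expenditure on y: 8·1.085 = 8.68; share = 0.1127.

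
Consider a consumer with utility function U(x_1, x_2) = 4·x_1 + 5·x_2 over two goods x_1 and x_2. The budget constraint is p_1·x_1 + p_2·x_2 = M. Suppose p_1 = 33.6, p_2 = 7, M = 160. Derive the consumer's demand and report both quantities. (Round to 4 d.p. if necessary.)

x_2 gives more utility per dollar, so spend all income on x_2: x_2* = M/p_2, x_1* = 0.
Numerically: x_1* = 0, x_2* = 22.8571.

x_1* = 0, x_2* = 22.8571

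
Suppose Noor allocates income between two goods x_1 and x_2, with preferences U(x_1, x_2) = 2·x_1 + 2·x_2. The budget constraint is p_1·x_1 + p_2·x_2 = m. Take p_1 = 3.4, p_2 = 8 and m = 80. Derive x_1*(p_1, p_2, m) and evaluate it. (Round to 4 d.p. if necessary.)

Linear utility — the consumer picks whichever good has higher MU/price: 2/3.4 = 0.5882 vs 2/8 = 0.25.
x_1 gives more utility per dollar, so spend all income on x_1: x_1* = m/p_1, x_2* = 0.
Numerically: x_1* = 23.5294, x_2* = 0.

x_1* = 23.5294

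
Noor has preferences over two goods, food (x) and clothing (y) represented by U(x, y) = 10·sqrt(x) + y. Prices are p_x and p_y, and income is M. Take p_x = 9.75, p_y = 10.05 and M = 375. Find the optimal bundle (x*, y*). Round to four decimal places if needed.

Utility is quasi-linear in y; the FOC for x is 5/√x = p_x/p_y.
Thus x* = (5·p_y/p_x)² — independent of M — with the rest of income spent on y.
Plugging in: x* = (5·10.05/9.75)² = 26.5621, y* = 11.5442.

x* = 26.5621, y* = 11.5442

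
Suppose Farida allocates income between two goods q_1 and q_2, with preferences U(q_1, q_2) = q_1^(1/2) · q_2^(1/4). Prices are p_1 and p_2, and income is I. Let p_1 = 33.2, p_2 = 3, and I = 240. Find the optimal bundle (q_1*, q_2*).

q_1* = 4.8193, q_2* = 26.6667

MU_q_1/MU_q_2 = (0.5·q_2)/(0.25·q_1); tangency sets this equal to p_1/p_2.
So 0.5·p_2·q_2 = 0.25·p_1·q_1; combined with the budget, a share 2/3 of income goes to q_1.
Demand: q_1*(p_1,p_2,I) = 2/3·I/p_1 and q_2* = 1/3·I/p_2.
At p_1=33.2, p_2=3, I=240: q_1* = 2/3·240/33.2 = 4.8193, q_2* = 26.6667.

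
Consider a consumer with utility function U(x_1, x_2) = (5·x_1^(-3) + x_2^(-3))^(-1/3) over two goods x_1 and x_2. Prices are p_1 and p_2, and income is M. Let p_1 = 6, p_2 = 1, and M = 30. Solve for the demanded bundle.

MU_x_1 ∝ 5·x_1^(-4), MU_x_2 ∝ x_2^(-4), so MRS = 5·(x_2/x_1)^(4) = p_1/p_2.
Solve for the ratio: x_2/x_1 = [(1/5)·p_1/p_2]^(0.25).
With the ratio pinned down, the budget gives x_1* = M/(p_1 + p_2·(x_2/x_1)) and x_2* = (x_2/x_1)·x_1*.
Numerically x_2/x_1 = 1.046635, so x_1* = 30/(6 + 1·1.046635) = 4.2574 and x_2* = 1.046635·4.2574 = 4.4559.

x_1* = 4.2574, x_2* = 4.4559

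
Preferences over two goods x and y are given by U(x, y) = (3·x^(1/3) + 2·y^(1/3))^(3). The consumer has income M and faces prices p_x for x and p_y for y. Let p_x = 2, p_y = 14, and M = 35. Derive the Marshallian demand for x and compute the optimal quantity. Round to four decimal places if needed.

x* = 14.5139

MU_x ∝ 3·x^(-2/3), MU_y ∝ 2·y^(-2/3), so MRS = (3/2)·(y/x)^(2/3) = p_x/p_y.
Hence y/x = ((2/3)·p_x/p_y)^(1/(2/3)), i.e. raised to the 1.5 power.
Substitute y = (y/x)·x into the budget: x* = M/(p_x + p_y·(y/x)).
Numerically y/x = 0.029391, so x* = 35/(2 + 14·0.029391) = 14.5139.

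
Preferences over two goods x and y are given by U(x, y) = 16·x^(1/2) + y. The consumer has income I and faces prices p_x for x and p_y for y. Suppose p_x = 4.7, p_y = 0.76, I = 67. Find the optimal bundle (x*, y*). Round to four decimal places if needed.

Utility is quasi-linear in y; the FOC for x is 8/√x = p_x/p_y.
Thus x* = (8·p_y/p_x)² — independent of I — with the rest of income spent on y.
Plugging in: x* = (8·0.76/4.7)² = 1.6734, y* = 77.809.

x* = 1.6734, y* = 77.809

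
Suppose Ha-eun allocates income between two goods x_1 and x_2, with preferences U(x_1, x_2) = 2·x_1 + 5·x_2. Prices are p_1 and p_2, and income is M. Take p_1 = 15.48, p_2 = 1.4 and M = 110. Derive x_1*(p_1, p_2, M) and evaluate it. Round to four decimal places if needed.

x_1* = 0

Linear utility — the consumer picks whichever good has higher MU/price: 2/15.48 = 0.1292 vs 5/1.4 = 3.5714.
x_2 gives more utility per dollar, so spend all income on x_2: x_2* = M/p_2, x_1* = 0.
Numerically: x_1* = 0, x_2* = 78.5714.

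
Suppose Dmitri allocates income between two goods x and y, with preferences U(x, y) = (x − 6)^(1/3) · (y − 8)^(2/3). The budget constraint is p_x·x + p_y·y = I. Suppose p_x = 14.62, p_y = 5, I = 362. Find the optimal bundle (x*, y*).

x* = 11.3415, y* = 39.2373

Let x' = x−6, y' = y−8. MRS = (1/2)·y'/x' = p_x/p_y.
Substituting into the budget: x* = 6 + 1/3·(I − 6·p_x − 8·p_y)/p_x, and y* = 8 + 2/3·(…)/p_y.
Discretionary income = 362 − 6·14.62 − 8·5 = 234.28; x* = 6 + 1/3·234.28/14.62 = 11.3415; y* = 8 + 2/3·234.28/5 = 39.2373.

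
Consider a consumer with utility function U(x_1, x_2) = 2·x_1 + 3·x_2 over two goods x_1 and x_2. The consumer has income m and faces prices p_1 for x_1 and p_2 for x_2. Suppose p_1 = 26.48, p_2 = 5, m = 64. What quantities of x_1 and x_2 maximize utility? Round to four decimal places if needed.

x_1* = 0, x_2* = 12.8

Perfect substitutes: compare marginal utility per dollar. 2/p_1 vs 3/p_2 → 0.0755 vs 0.6.
x_2 gives more utility per dollar, so spend all income on x_2: x_2* = m/p_2, x_1* = 0.
Numerically: x_1* = 0, x_2* = 12.8.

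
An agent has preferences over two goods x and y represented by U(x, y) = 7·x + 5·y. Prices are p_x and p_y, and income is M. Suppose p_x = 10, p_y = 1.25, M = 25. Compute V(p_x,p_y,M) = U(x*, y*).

V = 100

Linear utility — the consumer picks whichever good has higher MU/price: 7/10 = 0.7 vs 5/1.25 = 4.
y gives more utility per dollar, so spend all income on y: y* = M/p_y, x* = 0.
Numerically: x* = 0, y* = 20.
Utility at the optimum: U(0, 20) = 100.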